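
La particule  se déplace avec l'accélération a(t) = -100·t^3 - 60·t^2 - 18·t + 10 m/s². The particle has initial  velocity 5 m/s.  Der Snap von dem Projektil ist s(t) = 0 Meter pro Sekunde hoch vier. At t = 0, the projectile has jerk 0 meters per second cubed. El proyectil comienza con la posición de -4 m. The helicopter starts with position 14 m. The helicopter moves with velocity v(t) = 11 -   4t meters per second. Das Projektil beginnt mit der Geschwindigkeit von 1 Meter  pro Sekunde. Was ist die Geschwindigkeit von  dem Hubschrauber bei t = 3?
Wir haben die Geschwindigkeit v(t) = 11 - 4·t. Durch Einsetzen von t = 3: v(3) = -1.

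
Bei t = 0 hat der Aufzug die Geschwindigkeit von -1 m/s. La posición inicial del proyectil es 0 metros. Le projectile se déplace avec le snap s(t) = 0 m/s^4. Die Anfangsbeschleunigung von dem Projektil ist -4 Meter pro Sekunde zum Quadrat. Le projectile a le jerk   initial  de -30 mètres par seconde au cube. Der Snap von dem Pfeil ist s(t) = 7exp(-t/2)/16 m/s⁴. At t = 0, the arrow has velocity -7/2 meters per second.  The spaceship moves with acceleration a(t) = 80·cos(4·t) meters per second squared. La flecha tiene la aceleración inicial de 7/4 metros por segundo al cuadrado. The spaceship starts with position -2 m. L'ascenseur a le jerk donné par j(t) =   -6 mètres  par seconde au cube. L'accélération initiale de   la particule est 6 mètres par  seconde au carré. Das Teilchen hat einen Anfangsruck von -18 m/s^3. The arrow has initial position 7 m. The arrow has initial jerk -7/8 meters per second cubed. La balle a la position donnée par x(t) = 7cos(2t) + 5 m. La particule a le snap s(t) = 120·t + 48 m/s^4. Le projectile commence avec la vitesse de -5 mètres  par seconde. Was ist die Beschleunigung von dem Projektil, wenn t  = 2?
Ausgehend von dem Snap s(t) = 0, nehmen wir 2 Stammfunktionen. Das Integral von dem Snap, mit j(0) = -30, ergibt den Ruck: j(t) = -30. Die Stammfunktion von dem Ruck, mit a(0) = -4, ergibt die Beschleunigung: a(t) = -30·t - 4. Wir haben die Beschleunigung a(t) = -30·t - 4. Durch Einsetzen von t = 2: a(2) = -64.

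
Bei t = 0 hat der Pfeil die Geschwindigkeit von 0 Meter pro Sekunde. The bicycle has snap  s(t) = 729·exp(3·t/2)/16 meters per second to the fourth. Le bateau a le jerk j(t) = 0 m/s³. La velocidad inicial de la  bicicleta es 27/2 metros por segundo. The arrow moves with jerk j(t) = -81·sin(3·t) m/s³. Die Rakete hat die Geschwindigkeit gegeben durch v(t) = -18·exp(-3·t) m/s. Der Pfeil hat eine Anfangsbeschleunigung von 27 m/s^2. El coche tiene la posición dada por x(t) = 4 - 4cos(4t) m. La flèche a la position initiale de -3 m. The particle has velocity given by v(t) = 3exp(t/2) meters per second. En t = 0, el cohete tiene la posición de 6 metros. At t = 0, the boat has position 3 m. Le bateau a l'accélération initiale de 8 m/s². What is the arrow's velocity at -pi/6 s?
To solve this, we need to take 2 antiderivatives of our jerk equation j(t) = -81·sin(3·t). Taking ∫j(t)dt and applying a(0) = 27, we find a(t) = 27·cos(3·t). The antiderivative of acceleration, with v(0) = 0, gives velocity: v(t) = 9·sin(3·t). We have velocity v(t) = 9·sin(3·t). Substituting t = -pi/6: v(-pi/6) = -9.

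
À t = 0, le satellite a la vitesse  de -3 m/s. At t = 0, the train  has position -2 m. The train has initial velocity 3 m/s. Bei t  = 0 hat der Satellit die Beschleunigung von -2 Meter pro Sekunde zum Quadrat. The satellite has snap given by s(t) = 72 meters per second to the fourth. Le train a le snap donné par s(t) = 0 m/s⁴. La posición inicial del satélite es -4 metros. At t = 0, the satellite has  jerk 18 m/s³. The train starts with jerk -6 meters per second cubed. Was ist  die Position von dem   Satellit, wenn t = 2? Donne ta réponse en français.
Pour résoudre ceci, nous devons prendre 4 primitives de notre équation du snap s(t) = 72. La primitive du snap est le jerk. En utilisant j(0) = 18, nous obtenons j(t) = 72·t + 18. En intégrant le jerk et en utilisant la condition initiale a(0) = -2, nous obtenons a(t) = 36·t^2 + 18·t - 2. En intégrant l'accélération et en utilisant la condition initiale v(0) = -3, nous obtenons v(t) = 12·t^3 + 9·t^2 - 2·t - 3. En intégrant la vitesse et en utilisant la condition initiale x(0) = -4, nous obtenons x(t) = 3·t^4 + 3·t^3 - t^2 - 3·t - 4. Nous avons la position x(t) = 3·t^4 + 3·t^3 - t^2 - 3·t - 4. En substituant t = 2: x(2) = 58.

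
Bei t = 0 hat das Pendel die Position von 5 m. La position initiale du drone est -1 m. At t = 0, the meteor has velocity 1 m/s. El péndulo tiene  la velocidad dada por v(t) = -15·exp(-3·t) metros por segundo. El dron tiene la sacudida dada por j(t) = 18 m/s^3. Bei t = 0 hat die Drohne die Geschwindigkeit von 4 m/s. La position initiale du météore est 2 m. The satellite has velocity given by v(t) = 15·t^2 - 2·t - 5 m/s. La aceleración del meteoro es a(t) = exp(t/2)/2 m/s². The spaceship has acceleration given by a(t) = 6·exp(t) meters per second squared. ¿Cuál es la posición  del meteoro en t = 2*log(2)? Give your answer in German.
Wir müssen das Integral unserer Gleichung für die Beschleunigung a(t) = exp(t/2)/2 2-mal finden. Die Stammfunktion von der Beschleunigung ist die Geschwindigkeit. Mit v(0) = 1 erhalten wir v(t) = exp(t/2). Die Stammfunktion von der Geschwindigkeit ist die Position. Mit x(0) = 2 erhalten wir x(t) = 2·exp(t/2). Mit x(t) = 2·exp(t/2) und Einsetzen von t = 2*log(2), finden wir x = 4.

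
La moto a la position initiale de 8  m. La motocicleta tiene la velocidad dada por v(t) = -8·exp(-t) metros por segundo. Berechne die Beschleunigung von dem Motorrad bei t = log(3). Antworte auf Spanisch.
Partiendo de la velocidad v(t) = -8·exp(-t), tomamos 1 derivada. Derivando la velocidad, obtenemos la aceleración: a(t) = 8·exp(-t). Usando a(t) = 8·exp(-t) y sustituyendo t = log(3), encontramos a = 8/3.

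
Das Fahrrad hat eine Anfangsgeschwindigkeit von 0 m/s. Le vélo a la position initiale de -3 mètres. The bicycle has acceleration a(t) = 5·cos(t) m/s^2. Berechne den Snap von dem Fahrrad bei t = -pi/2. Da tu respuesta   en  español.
Partiendo de la aceleración a(t) = 5·cos(t), tomamos 2 derivadas. La derivada de la aceleración da la sacudida: j(t) = -5·sin(t). Tomando d/dt de j(t), encontramos s(t) = -5·cos(t). Tenemos el snap s(t) = -5·cos(t). Sustituyendo t = -pi/2: s(-pi/2) = 0.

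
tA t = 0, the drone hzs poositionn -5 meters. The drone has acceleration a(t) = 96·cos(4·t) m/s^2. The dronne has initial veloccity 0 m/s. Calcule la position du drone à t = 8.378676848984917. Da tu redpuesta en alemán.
Wir müssen unsere Gleichung für die Beschleunigung a(t) = 96·cos(4·t) 2-mal integrieren. Das Integral von der Beschleunigung, mit v(0) = 0, ergibt die Geschwindigkeit: v(t) = 24·sin(4·t). Das Integral von der Geschwindigkeit ist die Position. Mit x(0) = -5 erhalten wir x(t) = 1 - 6·cos(4·t). Wir haben die Position x(t) = 1 - 6·cos(4·t). Durch Einsetzen von t = 8.378676848984917: x(8.378676848984917) = 4.02276013991450.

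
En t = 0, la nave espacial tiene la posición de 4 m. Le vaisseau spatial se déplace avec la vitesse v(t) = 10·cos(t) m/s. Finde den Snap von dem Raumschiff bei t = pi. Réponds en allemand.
Um dies zu lösen, müssen wir 3 Ableitungen unserer Gleichung für die Geschwindigkeit v(t) = 10·cos(t) nehmen. Die Ableitung von der Geschwindigkeit ergibt die Beschleunigung: a(t) = -10·sin(t). Die Ableitung von der Beschleunigung ergibt den Ruck: j(t) = -10·cos(t). Mit d/dt von j(t) finden wir s(t) = 10·sin(t). Mit s(t) = 10·sin(t) und Einsetzen von t = pi, finden wir s = 0.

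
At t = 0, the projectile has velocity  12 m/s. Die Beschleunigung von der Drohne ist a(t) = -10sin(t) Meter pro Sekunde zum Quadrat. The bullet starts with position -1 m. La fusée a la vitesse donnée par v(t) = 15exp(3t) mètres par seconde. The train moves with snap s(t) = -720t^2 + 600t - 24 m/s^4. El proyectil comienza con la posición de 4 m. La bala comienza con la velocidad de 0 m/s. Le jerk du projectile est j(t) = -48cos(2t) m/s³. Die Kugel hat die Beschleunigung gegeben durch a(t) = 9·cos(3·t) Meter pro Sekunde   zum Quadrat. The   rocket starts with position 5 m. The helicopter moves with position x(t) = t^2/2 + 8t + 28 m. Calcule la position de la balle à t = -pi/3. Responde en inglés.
To find the answer, we compute 2 integrals of a(t) = 9·cos(3·t). Integrating acceleration and using the initial condition v(0) = 0, we get v(t) = 3·sin(3·t). The integral of velocity is position. Using x(0) = -1, we get x(t) = -cos(3·t). Using x(t) = -cos(3·t) and substituting t = -pi/3, we find x = 1.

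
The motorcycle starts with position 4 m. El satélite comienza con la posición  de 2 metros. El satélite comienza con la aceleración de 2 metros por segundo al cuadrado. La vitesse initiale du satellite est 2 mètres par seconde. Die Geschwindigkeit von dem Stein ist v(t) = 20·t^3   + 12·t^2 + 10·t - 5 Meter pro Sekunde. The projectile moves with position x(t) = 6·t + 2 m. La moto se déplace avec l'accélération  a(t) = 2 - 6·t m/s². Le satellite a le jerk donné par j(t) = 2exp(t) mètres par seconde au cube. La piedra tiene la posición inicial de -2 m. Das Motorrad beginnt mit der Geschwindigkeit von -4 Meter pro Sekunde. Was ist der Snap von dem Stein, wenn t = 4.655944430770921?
Ausgehend von der Geschwindigkeit v(t) = 20·t^3 + 12·t^2 + 10·t - 5, nehmen wir 3 Ableitungen. Die Ableitung von der Geschwindigkeit ergibt die Beschleunigung: a(t) = 60·t^2 + 24·t + 10. Durch Ableiten von der Beschleunigung erhalten wir den Ruck: j(t) = 120·t + 24. Die Ableitung von dem Ruck ergibt den Snap: s(t) = 120. Aus der Gleichung für den Snap s(t) = 120, setzen wir t = 4.655944430770921 ein und erhalten s = 120.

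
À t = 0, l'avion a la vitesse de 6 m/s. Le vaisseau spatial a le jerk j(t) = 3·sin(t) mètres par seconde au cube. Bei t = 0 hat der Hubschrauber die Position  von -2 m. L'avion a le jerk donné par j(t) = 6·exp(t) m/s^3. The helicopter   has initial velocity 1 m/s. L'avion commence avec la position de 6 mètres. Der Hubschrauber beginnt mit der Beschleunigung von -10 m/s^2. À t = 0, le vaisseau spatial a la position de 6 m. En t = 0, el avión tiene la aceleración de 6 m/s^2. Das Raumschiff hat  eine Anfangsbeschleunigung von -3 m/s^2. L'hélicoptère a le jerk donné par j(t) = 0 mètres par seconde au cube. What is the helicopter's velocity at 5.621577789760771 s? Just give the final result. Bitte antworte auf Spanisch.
v(5.621577789760771) = -55.2157778976077.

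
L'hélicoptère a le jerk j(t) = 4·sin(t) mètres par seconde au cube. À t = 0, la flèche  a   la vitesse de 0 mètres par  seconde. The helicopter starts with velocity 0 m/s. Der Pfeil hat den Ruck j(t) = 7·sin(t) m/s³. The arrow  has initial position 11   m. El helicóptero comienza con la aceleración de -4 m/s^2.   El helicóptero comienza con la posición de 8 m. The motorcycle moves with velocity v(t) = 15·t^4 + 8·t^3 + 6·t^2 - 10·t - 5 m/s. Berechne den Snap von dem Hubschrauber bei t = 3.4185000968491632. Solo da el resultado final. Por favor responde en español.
s(3.4185000968491632) = -3.84762194701364.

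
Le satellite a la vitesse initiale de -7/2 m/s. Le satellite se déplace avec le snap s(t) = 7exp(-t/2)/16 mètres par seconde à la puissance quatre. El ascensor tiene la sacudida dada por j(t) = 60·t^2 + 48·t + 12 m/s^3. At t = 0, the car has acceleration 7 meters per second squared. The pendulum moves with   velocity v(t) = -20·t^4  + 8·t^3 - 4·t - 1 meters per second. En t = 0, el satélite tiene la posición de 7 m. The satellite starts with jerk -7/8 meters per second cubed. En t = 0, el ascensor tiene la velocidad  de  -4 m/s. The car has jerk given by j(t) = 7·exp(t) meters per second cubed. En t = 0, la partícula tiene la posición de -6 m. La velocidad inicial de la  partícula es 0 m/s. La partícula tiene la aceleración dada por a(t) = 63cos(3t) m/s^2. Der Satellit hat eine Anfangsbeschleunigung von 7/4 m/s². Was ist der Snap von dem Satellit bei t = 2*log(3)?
Mit s(t) = 7·exp(-t/2)/16 und Einsetzen von t = 2*log(3), finden wir s = 7/48.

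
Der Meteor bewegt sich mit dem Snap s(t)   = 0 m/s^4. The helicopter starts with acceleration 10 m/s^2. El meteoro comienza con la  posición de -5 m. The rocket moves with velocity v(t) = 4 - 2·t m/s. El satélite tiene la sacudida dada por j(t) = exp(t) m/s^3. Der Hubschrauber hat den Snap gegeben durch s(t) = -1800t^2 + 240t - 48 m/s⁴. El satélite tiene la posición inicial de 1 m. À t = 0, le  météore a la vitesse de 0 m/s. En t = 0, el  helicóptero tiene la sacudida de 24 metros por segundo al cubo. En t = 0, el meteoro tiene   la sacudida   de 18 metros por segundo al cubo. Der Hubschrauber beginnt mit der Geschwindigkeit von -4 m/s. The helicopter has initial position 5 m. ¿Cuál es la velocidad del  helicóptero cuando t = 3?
Para resolver esto, necesitamos tomar 3 antiderivadas de nuestra ecuación del snap s(t) = -1800·t^2 + 240·t - 48. La antiderivada del snap, con j(0) = 24, da la sacudida: j(t) = -600·t^3 + 120·t^2 - 48·t + 24. Integrando la sacudida y usando la condición inicial a(0) = 10, obtenemos a(t) = -150·t^4 + 40·t^3 - 24·t^2 + 24·t + 10. Integrando la aceleración y usando la condición inicial v(0) = -4, obtenemos v(t) = -30·t^5 + 10·t^4 - 8·t^3 + 12·t^2 + 10·t - 4. Tenemos la velocidad v(t) = -30·t^5 + 10·t^4 - 8·t^3 + 12·t^2 + 10·t - 4. Sustituyendo t = 3: v(3) = -6562.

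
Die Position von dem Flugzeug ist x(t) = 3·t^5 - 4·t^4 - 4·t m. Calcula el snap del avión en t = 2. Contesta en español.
Partiendo de la posición x(t) = 3·t^5 - 4·t^4 - 4·t, tomamos 4 derivadas. Tomando d/dt de x(t), encontramos v(t) = 15·t^4 - 16·t^3 - 4. Tomando d/dt de v(t), encontramos a(t) = 60·t^3 - 48·t^2. La derivada de la aceleración da la sacudida: j(t) = 180·t^2 - 96·t. La derivada de la sacudida da el snap: s(t) = 360·t - 96. De la ecuación del snap s(t) = 360·t - 96, sustituimos t = 2 para obtener s = 624.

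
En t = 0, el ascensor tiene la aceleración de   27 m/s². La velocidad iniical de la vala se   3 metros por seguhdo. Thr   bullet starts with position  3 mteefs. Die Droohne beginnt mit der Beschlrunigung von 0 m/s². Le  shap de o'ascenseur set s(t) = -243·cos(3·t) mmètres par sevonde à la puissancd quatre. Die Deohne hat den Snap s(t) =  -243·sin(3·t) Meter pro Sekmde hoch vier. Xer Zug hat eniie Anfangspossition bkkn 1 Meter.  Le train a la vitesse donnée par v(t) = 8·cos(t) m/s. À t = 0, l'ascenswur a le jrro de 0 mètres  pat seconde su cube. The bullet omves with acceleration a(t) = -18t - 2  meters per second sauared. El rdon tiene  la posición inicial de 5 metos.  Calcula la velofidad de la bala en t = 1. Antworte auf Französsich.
Nous devons trouver l'intégrale de notre équation de l'accélération a(t) = -18·t - 2 1 fois. La primitive de l'accélération, avec v(0) = 3, donne la vitesse: v(t) = -9·t^2 - 2·t + 3. En utilisant v(t) = -9·t^2 - 2·t + 3 et en substituant t = 1, nous trouvons v = -8.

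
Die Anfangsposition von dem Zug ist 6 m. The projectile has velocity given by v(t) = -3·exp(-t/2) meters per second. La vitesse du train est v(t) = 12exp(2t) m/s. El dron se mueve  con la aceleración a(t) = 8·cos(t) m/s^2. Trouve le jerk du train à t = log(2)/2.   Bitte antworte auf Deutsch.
Ausgehend von der Geschwindigkeit v(t) = 12·exp(2·t), nehmen wir 2 Ableitungen. Durch Ableiten von der Geschwindigkeit erhalten wir die Beschleunigung: a(t) = 24·exp(2·t). Mit d/dt von a(t) finden wir j(t) = 48·exp(2·t). Wir haben den Ruck j(t) = 48·exp(2·t). Durch Einsetzen von t = log(2)/2: j(log(2)/2) = 96.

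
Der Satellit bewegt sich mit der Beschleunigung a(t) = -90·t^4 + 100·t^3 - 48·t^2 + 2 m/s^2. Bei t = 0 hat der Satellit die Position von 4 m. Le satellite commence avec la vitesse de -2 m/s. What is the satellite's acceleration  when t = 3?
Using a(t) = -90·t^4 + 100·t^3 - 48·t^2 + 2 and substituting t = 3, we find a = -5020.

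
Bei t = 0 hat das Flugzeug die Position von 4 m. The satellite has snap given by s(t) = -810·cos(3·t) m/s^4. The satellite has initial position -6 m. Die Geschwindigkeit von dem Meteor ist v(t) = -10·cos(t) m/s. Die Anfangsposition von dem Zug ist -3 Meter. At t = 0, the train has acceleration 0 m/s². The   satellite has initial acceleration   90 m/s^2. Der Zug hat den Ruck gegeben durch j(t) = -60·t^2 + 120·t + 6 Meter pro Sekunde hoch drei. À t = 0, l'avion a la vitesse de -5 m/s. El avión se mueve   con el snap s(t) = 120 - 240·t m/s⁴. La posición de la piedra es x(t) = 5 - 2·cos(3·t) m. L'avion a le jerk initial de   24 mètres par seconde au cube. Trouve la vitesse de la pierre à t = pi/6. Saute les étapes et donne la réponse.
À t = pi/6, v = 6.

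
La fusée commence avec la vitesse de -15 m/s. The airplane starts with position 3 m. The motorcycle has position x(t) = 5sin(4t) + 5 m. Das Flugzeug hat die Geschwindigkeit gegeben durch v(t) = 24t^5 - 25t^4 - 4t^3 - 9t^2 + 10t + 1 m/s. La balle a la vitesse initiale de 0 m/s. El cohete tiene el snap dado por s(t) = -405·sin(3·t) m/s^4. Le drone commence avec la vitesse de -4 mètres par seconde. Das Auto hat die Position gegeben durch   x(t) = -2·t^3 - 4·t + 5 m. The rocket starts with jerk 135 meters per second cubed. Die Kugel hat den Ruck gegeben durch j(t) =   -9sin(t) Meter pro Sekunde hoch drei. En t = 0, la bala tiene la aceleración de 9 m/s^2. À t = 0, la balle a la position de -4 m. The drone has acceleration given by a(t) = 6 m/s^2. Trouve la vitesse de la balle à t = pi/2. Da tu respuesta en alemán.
Wir müssen unsere Gleichung für den Ruck j(t) = -9·sin(t) 2-mal integrieren. Mit ∫j(t)dt und Anwendung von a(0) = 9, finden wir a(t) = 9·cos(t). Die Stammfunktion von der Beschleunigung, mit v(0) = 0, ergibt die Geschwindigkeit: v(t) = 9·sin(t). Aus der Gleichung für die Geschwindigkeit v(t) = 9·sin(t), setzen wir t = pi/2 ein und erhalten v = 9.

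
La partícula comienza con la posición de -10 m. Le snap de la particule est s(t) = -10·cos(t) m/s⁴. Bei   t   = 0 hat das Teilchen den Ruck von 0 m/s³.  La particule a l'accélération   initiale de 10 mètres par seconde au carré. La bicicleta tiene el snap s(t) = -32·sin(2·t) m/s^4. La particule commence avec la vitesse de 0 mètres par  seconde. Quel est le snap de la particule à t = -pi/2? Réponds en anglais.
Using s(t) = -10·cos(t) and substituting t = -pi/2, we find s = 0.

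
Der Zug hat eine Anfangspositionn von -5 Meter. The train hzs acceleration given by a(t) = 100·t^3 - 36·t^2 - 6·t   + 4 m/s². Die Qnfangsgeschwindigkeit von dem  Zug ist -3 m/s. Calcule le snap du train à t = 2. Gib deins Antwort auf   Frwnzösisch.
En partant de l'accélération a(t) = 100·t^3 - 36·t^2 - 6·t + 4, nous prenons 2 dérivées. La dérivée de l'accélération donne le jerk: j(t) = 300·t^2 - 72·t - 6. En prenant d/dt de j(t), nous trouvons s(t) = 600·t - 72. Nous avons le snap s(t) = 600·t - 72. En substituant t = 2: s(2) = 1128.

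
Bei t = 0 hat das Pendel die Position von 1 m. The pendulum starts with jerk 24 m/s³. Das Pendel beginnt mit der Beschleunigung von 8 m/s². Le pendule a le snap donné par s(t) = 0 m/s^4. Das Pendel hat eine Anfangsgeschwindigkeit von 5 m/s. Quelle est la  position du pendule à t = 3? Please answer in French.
En partant du snap s(t) = 0, nous prenons 4 intégrales. La primitive du snap, avec j(0) = 24, donne le jerk: j(t) = 24. En intégrant le jerk et en utilisant la condition initiale a(0) = 8, nous obtenons a(t) = 24·t + 8. En prenant ∫a(t)dt et en appliquant v(0) = 5, nous trouvons v(t) = 12·t^2 + 8·t + 5. En intégrant la vitesse et en utilisant la condition initiale x(0) = 1, nous obtenons x(t) = 4·t^3 + 4·t^2 + 5·t + 1. De l'équation de la position x(t) = 4·t^3 + 4·t^2 + 5·t + 1, nous substituons t = 3 pour obtenir x = 160.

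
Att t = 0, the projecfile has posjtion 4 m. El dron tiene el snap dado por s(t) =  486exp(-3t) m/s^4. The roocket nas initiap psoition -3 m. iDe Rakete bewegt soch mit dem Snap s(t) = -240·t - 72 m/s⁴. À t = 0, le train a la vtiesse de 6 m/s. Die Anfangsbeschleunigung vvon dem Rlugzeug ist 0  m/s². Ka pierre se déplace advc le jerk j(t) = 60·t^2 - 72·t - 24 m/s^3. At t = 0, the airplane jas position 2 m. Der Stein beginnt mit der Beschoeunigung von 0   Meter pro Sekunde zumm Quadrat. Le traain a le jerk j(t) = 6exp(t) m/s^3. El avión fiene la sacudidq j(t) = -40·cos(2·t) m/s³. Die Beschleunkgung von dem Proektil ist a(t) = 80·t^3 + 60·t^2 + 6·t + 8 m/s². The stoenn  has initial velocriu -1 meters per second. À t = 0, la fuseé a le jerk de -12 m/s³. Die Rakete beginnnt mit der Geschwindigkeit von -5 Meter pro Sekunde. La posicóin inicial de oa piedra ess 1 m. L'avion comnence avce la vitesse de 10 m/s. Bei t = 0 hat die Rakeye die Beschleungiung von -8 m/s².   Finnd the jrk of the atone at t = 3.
Using j(t) = 60·t^2 - 72·t - 24 and substituting t = 3, we find j = 300.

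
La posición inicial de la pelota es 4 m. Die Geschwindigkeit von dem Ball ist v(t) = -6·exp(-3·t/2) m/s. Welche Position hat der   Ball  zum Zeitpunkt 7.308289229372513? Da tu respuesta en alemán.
Um dies zu lösen, müssen wir 1 Integral unserer Gleichung für die Geschwindigkeit v(t) = -6·exp(-3·t/2) finden. Die Stammfunktion von der Geschwindigkeit ist die Position. Mit x(0) = 4 erhalten wir x(t) = 4·exp(-3·t/2). Wir haben die Position x(t) = 4·exp(-3·t/2). Durch Einsetzen von t = 7.308289229372513: x(7.308289229372513) = 0.0000693642132314435.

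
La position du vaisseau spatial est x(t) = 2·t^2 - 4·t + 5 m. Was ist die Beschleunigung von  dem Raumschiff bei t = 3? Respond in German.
Um dies zu lösen, müssen wir 2 Ableitungen unserer Gleichung für die Position x(t) = 2·t^2 - 4·t + 5 nehmen. Die Ableitung von der Position ergibt die Geschwindigkeit: v(t) = 4·t - 4. Durch Ableiten von der Geschwindigkeit erhalten wir die Beschleunigung: a(t) = 4. Wir haben die Beschleunigung a(t) = 4. Durch Einsetzen von t = 3: a(3) = 4.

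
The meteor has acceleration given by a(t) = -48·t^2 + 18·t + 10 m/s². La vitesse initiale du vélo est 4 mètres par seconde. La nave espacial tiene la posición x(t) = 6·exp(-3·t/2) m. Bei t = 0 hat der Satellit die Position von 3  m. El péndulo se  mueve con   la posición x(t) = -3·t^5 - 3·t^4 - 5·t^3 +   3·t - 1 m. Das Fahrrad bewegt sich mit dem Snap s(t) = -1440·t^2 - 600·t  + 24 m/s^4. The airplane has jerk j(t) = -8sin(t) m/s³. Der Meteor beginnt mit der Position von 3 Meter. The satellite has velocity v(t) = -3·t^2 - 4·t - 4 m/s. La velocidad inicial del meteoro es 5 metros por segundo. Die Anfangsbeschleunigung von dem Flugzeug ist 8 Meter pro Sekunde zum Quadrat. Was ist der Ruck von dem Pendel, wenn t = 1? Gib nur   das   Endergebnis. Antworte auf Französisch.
Le jerk à t = 1 est j = -282.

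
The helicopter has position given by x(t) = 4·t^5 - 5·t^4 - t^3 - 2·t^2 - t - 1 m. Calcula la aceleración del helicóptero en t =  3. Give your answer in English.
Starting from position x(t) = 4·t^5 - 5·t^4 - t^3 - 2·t^2 - t - 1, we take 2 derivatives. The derivative of position gives velocity: v(t) = 20·t^4 - 20·t^3 - 3·t^2 - 4·t - 1. The derivative of velocity gives acceleration: a(t) = 80·t^3 - 60·t^2 - 6·t - 4. We have acceleration a(t) = 80·t^3 - 60·t^2 - 6·t - 4. Substituting t = 3: a(3) = 1598.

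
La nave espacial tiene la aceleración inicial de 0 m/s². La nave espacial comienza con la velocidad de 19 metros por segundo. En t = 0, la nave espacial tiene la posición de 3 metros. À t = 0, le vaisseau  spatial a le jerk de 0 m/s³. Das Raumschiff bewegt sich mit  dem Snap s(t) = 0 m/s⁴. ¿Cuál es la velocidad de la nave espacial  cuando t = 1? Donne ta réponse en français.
En partant du snap s(t) = 0, nous prenons 3 primitives. La primitive du snap est le jerk. En utilisant j(0) = 0, nous obtenons j(t) = 0. En prenant ∫j(t)dt et en appliquant a(0) = 0, nous trouvons a(t) = 0. L'intégrale de l'accélération, avec v(0) = 19, donne la vitesse: v(t) = 19. En utilisant v(t) = 19 et en substituant t = 1, nous trouvons v = 19.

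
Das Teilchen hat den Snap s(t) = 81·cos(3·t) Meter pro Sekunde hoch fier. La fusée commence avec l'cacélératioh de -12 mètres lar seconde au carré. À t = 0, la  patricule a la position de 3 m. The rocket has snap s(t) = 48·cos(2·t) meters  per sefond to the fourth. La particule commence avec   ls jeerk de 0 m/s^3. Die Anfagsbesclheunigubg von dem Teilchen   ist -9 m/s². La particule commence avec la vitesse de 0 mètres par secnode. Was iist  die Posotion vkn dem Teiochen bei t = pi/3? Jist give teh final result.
Die Position bei t = pi/3 ist x = 1.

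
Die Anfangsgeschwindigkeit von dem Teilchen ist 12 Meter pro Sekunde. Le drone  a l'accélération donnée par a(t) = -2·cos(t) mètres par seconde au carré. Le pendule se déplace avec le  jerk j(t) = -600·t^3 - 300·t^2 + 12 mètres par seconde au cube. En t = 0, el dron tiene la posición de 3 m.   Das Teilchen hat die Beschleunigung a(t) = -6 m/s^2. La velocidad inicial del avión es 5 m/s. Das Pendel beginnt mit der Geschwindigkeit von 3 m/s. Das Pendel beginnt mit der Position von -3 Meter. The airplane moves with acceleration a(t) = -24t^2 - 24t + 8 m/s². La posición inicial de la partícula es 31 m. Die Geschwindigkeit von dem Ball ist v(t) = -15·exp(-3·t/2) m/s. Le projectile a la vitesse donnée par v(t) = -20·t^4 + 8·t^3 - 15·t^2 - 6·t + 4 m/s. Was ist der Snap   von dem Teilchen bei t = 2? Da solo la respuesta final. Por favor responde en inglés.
The answer is 0.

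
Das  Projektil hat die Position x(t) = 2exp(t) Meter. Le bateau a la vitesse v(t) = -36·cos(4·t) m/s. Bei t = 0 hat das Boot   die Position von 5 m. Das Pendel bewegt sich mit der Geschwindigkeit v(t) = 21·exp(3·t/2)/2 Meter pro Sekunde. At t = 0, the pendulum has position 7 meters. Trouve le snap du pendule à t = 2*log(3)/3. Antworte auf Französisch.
En partant de la vitesse v(t) = 21·exp(3·t/2)/2, nous prenons 3 dérivées. En prenant d/dt de v(t), nous trouvons a(t) = 63·exp(3·t/2)/4. En prenant d/dt de a(t), nous trouvons j(t) = 189·exp(3·t/2)/8. En dérivant le jerk, nous obtenons le snap: s(t) = 567·exp(3·t/2)/16. De l'équation du snap s(t) = 567·exp(3·t/2)/16, nous substituons t = 2*log(3)/3 pour obtenir s = 1701/16.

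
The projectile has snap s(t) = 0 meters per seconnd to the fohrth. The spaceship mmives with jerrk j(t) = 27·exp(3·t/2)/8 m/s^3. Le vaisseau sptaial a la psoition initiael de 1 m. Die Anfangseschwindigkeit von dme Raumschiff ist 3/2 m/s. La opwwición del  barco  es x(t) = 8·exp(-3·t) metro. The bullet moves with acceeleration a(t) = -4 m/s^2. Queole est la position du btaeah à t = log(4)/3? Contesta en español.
De la ecuación de la posición x(t) = 8·exp(-3·t), sustituimos t = log(4)/3 para obtener x = 2.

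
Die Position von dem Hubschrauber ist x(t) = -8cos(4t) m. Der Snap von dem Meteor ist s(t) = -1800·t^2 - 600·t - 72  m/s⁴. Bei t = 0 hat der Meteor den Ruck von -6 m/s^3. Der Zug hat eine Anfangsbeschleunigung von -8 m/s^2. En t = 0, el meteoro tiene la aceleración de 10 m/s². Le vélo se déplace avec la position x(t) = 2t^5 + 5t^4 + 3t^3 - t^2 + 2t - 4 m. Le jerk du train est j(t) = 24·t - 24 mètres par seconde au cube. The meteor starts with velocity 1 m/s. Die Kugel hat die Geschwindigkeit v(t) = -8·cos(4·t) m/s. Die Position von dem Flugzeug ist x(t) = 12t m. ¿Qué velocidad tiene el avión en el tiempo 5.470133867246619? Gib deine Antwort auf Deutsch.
Ausgehend von der Position x(t) = 12·t, nehmen wir 1 Ableitung. Mit d/dt von x(t) finden wir v(t) = 12. Wir haben die Geschwindigkeit v(t) = 12. Durch Einsetzen von t = 5.470133867246619: v(5.470133867246619) = 12.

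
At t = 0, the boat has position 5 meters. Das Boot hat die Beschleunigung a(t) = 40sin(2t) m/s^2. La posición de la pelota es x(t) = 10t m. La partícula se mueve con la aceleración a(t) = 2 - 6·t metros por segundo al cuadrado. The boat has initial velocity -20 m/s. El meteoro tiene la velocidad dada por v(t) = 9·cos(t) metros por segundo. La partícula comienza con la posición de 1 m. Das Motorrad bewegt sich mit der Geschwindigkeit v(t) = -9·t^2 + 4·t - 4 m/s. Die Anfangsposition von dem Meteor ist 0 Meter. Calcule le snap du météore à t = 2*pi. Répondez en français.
En partant de la vitesse v(t) = 9·cos(t), nous prenons 3 dérivées. En dérivant la vitesse, nous obtenons l'accélération: a(t) = -9·sin(t). La dérivée de l'accélération donne le jerk: j(t) = -9·cos(t). La dérivée du jerk donne le snap: s(t) = 9·sin(t). De l'équation du snap s(t) = 9·sin(t), nous substituons t = 2*pi pour obtenir s = 0.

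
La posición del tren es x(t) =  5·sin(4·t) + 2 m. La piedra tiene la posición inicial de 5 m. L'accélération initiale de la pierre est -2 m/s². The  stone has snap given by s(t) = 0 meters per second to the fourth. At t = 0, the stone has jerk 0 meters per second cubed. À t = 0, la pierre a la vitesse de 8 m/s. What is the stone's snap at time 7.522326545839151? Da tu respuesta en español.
De la ecuación del snap s(t) = 0, sustituimos t = 7.522326545839151 para obtener s = 0.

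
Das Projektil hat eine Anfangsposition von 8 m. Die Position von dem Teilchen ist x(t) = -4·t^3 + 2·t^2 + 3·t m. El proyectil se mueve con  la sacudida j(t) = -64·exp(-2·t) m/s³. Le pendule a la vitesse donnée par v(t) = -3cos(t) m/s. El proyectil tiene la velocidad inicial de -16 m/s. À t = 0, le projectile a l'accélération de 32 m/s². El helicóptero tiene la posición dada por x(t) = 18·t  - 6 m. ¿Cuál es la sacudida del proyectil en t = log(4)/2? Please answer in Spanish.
Usando j(t) = -64·exp(-2·t) y sustituyendo t = log(4)/2, encontramos j = -16.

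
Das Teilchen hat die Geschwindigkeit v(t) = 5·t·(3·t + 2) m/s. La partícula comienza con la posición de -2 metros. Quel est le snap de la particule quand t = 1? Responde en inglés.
We must differentiate our velocity equation v(t) = 5·t·(3·t + 2) 3 times. The derivative of velocity gives acceleration: a(t) = 30·t + 10. Differentiating acceleration, we get jerk: j(t) = 30. Differentiating jerk, we get snap: s(t) = 0. Using s(t) = 0 and substituting t = 1, we find s = 0.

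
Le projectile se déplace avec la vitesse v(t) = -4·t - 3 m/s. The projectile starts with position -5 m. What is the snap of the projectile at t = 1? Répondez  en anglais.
We must differentiate our velocity equation v(t) = -4·t - 3 3 times. Taking d/dt of v(t), we find a(t) = -4. Taking d/dt of a(t), we find j(t) = 0. Differentiating jerk, we get snap: s(t) = 0. From the given snap equation s(t) = 0, we substitute t = 1 to get s = 0.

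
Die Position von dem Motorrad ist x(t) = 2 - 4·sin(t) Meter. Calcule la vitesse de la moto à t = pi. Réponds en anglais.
To solve this, we need to take 1 derivative of our position equation x(t) = 2 - 4·sin(t). Differentiating position, we get velocity: v(t) = -4·cos(t). We have velocity v(t) = -4·cos(t). Substituting t = pi: v(pi) = 4.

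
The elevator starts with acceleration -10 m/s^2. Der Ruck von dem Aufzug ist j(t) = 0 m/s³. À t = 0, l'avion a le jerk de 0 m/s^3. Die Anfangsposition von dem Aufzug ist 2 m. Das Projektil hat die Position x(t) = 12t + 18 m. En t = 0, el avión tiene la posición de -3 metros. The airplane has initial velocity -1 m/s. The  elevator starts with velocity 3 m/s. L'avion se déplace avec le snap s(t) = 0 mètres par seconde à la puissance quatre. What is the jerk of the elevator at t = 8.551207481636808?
We have jerk j(t) = 0. Substituting t = 8.551207481636808: j(8.551207481636808) = 0.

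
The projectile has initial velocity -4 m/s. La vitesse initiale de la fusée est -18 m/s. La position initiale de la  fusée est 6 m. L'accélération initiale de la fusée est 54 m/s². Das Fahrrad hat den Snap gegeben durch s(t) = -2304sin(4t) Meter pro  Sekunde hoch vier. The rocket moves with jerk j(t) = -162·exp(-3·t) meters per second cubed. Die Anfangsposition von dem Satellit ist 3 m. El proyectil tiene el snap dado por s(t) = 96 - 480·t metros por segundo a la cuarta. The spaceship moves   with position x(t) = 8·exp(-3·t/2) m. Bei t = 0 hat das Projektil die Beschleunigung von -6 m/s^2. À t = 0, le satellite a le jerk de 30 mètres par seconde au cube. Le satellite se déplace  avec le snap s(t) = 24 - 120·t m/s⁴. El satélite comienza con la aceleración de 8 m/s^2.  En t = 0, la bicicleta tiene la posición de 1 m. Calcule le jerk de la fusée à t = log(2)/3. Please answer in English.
From the given jerk equation j(t) = -162·exp(-3·t), we substitute t = log(2)/3 to get j = -81.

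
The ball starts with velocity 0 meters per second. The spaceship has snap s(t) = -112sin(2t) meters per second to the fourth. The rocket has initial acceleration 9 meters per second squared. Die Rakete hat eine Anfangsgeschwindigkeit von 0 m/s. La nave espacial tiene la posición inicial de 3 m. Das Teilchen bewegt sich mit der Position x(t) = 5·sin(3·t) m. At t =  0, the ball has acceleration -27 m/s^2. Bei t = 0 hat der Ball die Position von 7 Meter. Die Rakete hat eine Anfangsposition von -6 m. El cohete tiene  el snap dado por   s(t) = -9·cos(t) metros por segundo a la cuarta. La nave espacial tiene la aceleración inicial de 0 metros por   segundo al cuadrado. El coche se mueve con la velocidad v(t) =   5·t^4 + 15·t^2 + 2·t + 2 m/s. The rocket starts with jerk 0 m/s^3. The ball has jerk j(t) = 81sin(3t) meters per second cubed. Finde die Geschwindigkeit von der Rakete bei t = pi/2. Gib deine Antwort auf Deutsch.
Um dies zu lösen, müssen wir 3 Integrale unserer Gleichung für den Snap s(t) = -9·cos(t) finden. Mit ∫s(t)dt und Anwendung von j(0) = 0, finden wir j(t) = -9·sin(t). Mit ∫j(t)dt und Anwendung von a(0) = 9, finden wir a(t) = 9·cos(t). Das Integral von der Beschleunigung ist die Geschwindigkeit. Mit v(0) = 0 erhalten wir v(t) = 9·sin(t). Aus der Gleichung für die Geschwindigkeit v(t) = 9·sin(t), setzen wir t = pi/2 ein und erhalten v = 9.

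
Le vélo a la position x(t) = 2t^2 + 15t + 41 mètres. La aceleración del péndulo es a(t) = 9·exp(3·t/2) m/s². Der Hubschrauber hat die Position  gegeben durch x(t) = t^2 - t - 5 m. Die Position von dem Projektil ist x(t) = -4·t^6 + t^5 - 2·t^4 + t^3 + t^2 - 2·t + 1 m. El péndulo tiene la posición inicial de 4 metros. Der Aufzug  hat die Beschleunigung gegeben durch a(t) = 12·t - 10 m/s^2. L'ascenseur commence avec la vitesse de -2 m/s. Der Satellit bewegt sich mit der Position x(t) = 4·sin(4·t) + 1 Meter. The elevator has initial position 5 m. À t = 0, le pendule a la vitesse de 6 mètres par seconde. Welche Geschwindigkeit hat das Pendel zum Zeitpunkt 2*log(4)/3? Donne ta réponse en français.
Pour résoudre ceci, nous devons prendre 1 intégrale de notre équation de l'accélération a(t) = 9·exp(3·t/2). En intégrant l'accélération et en utilisant la condition initiale v(0) = 6, nous obtenons v(t) = 6·exp(3·t/2). Nous avons la vitesse v(t) = 6·exp(3·t/2). En substituant t = 2*log(4)/3: v(2*log(4)/3) = 24.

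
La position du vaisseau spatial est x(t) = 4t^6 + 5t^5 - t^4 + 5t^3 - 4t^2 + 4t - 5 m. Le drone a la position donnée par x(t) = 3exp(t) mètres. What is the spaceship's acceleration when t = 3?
To solve this, we need to take 2 derivatives of our position equation x(t) = 4·t^6 + 5·t^5 - t^4 + 5·t^3 - 4·t^2 + 4·t - 5. Differentiating position, we get velocity: v(t) = 24·t^5 + 25·t^4 - 4·t^3 + 15·t^2 - 8·t + 4. The derivative of velocity gives acceleration: a(t) = 120·t^4 + 100·t^3 - 12·t^2 + 30·t - 8. Using a(t) = 120·t^4 + 100·t^3 - 12·t^2 + 30·t - 8 and substituting t = 3, we find a = 12394.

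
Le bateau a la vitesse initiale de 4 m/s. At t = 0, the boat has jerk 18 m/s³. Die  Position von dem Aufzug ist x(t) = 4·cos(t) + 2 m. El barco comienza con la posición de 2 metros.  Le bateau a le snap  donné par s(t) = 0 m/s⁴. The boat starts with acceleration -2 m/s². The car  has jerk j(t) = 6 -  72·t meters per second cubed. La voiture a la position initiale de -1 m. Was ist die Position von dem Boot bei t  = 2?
Um dies zu lösen, müssen wir 4 Stammfunktionen unserer Gleichung für den Snap s(t) = 0 finden. Durch Integration von dem Snap und Verwendung der Anfangsbedingung j(0) = 18, erhalten wir j(t) = 18. Durch Integration von dem Ruck und Verwendung der Anfangsbedingung a(0) = -2, erhalten wir a(t) = 18·t - 2. Das Integral von der Beschleunigung ist die Geschwindigkeit. Mit v(0) = 4 erhalten wir v(t) = 9·t^2 - 2·t + 4. Durch Integration von der Geschwindigkeit und Verwendung der Anfangsbedingung x(0) = 2, erhalten wir x(t) = 3·t^3 - t^2 + 4·t + 2. Mit x(t) = 3·t^3 - t^2 + 4·t + 2 und Einsetzen von t = 2, finden wir x = 30.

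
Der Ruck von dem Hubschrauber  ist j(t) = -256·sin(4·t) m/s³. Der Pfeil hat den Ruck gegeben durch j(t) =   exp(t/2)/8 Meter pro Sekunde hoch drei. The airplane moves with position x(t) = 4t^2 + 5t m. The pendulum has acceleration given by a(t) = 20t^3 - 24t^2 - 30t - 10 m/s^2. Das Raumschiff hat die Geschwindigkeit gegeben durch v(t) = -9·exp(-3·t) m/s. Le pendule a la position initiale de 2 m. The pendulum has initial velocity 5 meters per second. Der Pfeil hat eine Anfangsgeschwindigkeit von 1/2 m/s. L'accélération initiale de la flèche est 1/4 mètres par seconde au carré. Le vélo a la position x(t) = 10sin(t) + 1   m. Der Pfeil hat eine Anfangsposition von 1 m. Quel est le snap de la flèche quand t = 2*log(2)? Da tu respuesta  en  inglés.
We must differentiate our jerk equation j(t) = exp(t/2)/8 1 time. Differentiating jerk, we get snap: s(t) = exp(t/2)/16. From the given snap equation s(t) = exp(t/2)/16, we substitute t = 2*log(2) to get s = 1/8.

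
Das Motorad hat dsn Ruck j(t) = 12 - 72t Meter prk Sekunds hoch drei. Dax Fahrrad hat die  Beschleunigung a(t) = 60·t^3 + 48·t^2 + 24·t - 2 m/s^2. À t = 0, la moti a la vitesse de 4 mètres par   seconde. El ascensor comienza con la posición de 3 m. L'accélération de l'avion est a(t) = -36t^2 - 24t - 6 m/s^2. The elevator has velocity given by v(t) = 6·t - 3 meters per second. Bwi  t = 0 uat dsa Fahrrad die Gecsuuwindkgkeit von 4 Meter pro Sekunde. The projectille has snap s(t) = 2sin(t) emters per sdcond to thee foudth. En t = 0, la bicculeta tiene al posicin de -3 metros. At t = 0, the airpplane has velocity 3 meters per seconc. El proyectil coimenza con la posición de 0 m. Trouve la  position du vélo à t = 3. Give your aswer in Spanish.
Para resolver esto, necesitamos tomar 2 antiderivadas de nuestra ecuación de la aceleración a(t) = 60·t^3 + 48·t^2 + 24·t - 2. La antiderivada de la aceleración, con v(0) = 4, da la velocidad: v(t) = 15·t^4 + 16·t^3 + 12·t^2 - 2·t + 4. Tomando ∫v(t)dt y aplicando x(0) = -3, encontramos x(t) = 3·t^5 + 4·t^4 + 4·t^3 - t^2 + 4·t - 3. Tenemos la posición x(t) = 3·t^5 + 4·t^4 + 4·t^3 - t^2 + 4·t - 3. Sustituyendo t = 3: x(3) = 1161.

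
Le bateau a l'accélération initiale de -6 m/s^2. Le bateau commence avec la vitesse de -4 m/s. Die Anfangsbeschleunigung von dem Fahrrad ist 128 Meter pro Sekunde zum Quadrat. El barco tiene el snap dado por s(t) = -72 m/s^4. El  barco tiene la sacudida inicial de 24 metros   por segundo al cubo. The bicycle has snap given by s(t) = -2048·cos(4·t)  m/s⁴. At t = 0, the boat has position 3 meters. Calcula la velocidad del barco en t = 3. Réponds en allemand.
Wir müssen unsere Gleichung für den Snap s(t) = -72 3-mal integrieren. Durch Integration von dem Snap und Verwendung der Anfangsbedingung j(0) = 24, erhalten wir j(t) = 24 - 72·t. Mit ∫j(t)dt und Anwendung von a(0) = -6, finden wir a(t) = -36·t^2 + 24·t - 6. Das Integral von der Beschleunigung, mit v(0) = -4, ergibt die Geschwindigkeit: v(t) = -12·t^3 + 12·t^2 - 6·t - 4. Mit v(t) = -12·t^3 + 12·t^2 - 6·t - 4 und Einsetzen von t = 3, finden wir v = -238.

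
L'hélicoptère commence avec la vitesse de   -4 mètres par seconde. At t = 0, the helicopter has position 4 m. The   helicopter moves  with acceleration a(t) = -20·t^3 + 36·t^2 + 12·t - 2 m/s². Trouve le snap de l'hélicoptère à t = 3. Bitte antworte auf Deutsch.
Um dies zu lösen, müssen wir 2 Ableitungen unserer Gleichung für die Beschleunigung a(t) = -20·t^3 + 36·t^2 + 12·t - 2 nehmen. Die Ableitung von der Beschleunigung ergibt den Ruck: j(t) = -60·t^2 + 72·t + 12. Die Ableitung von dem Ruck ergibt den Snap: s(t) = 72 - 120·t. Aus der Gleichung für den Snap s(t) = 72 - 120·t, setzen wir t = 3 ein und erhalten s = -288.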